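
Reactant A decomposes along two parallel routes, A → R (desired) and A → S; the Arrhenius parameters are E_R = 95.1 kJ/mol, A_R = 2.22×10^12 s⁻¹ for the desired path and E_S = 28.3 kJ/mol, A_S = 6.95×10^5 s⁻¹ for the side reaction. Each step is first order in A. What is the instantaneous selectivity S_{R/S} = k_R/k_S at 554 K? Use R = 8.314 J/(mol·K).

k_R/k_S = (A_R/A_S)·exp[−(E_R−E_S)/(RT)] = (A_R/A_S)·exp[(E_S−E_R)/(RT)].
(E_S−E_R)/(RT) = (28.3−95.1)×10³/(8.314×554) = -66800/4606 = -14.50.
k_R/k_S = (2.22×10^12/6.95×10^5)·exp(-14.50) = 3.194×10^6 × 5.029×10^-7 = 1.61.
Since E_R > E_S, raising the temperature improves selectivity toward R.

1.61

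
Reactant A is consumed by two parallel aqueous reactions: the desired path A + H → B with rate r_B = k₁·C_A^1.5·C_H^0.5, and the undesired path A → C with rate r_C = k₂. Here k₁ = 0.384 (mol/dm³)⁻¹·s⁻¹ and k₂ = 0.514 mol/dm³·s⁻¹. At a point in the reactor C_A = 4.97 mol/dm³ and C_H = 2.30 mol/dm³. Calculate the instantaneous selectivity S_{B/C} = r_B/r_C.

12.6

S_{B/C} = r_B/r_C = (k₁·C_A^1.5·C_H^0.5)/(k₂) = (k₁/k₂)·C_A^1.5·C_H^0.5.
= (0.384×4.970^1.5×2.300^0.5) / (0.514) = 6.453/0.5140 = 12.6.
Since the desired path is higher order in A, keeping C_A high (PFR or concentrated feed) favours B.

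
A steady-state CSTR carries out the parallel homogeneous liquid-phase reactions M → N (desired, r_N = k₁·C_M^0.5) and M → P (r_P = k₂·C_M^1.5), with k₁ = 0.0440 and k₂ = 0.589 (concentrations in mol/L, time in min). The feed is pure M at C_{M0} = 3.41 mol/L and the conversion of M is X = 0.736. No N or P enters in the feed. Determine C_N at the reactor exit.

Exit C_M = C_{M0}(1−X) = 3.41×0.264 = 0.9002 mol/L.
In a CSTR the entire volume is at exit conditions, so r_N = 0.0440×0.9002^0.5 = 0.04175 and r_P = 0.589×0.9002^1.5 = 0.5031.
Fraction of consumed M going to N: r_N/(r_N+r_P) = 0.07662.
C_N = 0.07662·C_{M0}·X = 0.07662×3.41×0.736 = 0.192 mol/L.

0.192 mol/L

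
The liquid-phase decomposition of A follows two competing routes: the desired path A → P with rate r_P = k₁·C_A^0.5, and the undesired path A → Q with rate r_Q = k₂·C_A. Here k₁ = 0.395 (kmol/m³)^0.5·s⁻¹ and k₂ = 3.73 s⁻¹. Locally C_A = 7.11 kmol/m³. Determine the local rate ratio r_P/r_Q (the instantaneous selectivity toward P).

S_{P/Q} = r_P/r_Q = (k₁·C_A^0.5)/(k₂·C_A) = (k₁/k₂)·C_A^-0.5.
= (0.395×7.110^0.5) / (3.73×7.110) = 1.053/26.52 = 0.0397.
The undesired path is higher order in A, so low C_A (CSTR or dilute feed) favours P.

0.0397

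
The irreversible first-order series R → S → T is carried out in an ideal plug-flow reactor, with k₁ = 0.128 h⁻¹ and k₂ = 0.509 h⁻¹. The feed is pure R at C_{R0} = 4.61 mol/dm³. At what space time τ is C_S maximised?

The intermediate peaks when r₁ = r₂, i.e. k₁e^(−k₁τ) = k₂e^(−k₂τ), giving τ_opt = ln(k₂/k₁)/(k₂−k₁).
= ln(0.509/0.128)/(0.509−0.128) = ln(3.977)/0.3810 = 1.380/0.3810 = 3.62 h.

3.62 h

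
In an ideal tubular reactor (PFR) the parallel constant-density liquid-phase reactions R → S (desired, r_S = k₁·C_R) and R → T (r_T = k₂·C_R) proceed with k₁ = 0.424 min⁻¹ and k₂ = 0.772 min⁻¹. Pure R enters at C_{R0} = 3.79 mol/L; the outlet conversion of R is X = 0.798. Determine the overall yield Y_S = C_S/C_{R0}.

0.283

C_R = C_{R0}(1−X) = 0.7656 mol/L.
Both paths are first order in R, so the instantaneous fraction to S is constant: dC_S/d(−C_R) = k₁/(k₁+k₂) = 0.3545.
C_S = 0.3545·(C_{R0}−C_R) = 0.3545×3.024 = 1.07 mol/L.
Y_S = C_S/C_{R0} = 1.072/3.79 = 0.283.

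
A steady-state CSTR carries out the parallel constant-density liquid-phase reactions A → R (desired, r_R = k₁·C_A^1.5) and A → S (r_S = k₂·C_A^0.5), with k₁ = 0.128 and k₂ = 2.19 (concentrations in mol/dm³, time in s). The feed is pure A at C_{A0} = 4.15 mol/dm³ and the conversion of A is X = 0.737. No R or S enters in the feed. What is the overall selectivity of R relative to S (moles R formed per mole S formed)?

0.0638

Exit C_A = C_{A0}(1−X) = 4.15×0.263 = 1.091 mol/dm³.
In a CSTR the entire volume is at exit conditions, so r_R = 0.128×1.091^1.5 = 0.1460 and r_S = 2.19×1.091^0.5 = 2.288.
Overall selectivity = C_R/C_S = r_Rτ/(r_Sτ) = r_R/r_S = 0.0638.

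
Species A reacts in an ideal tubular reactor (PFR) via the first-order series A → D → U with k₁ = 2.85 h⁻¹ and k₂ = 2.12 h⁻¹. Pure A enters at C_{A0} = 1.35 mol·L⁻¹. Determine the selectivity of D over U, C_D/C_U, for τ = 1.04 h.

The intermediate concentration in a first-order A→B→C sequence is C_D = k₁C_{A0}(e^(−k₁τ) − e^(−k₂τ))/(k₂−k₁).
e^(−k₁τ) = e^(−2.85×1.04) = e^(−2.964) = 0.05161; e^(−k₂τ) = e^(−2.205) = 0.1103.
C_D = 2.85×1.35/(2.12−2.85) × (0.05161−0.1103) = (-5.271)×(-0.05866) = 0.3092 mol·L⁻¹.
C_A = C_{A0}e^(−k₁τ) = 0.06968 mol·L⁻¹, so C_U = C_{A0}−C_A−C_D = 0.9712 mol·L⁻¹; C_D/C_U = 0.318.

0.318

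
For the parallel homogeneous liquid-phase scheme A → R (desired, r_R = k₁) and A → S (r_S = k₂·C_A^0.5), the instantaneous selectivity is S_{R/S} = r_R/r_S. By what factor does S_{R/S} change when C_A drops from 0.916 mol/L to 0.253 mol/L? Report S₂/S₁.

1.90

S_{R/S} = (k₁/k₂)·C_A^-0.5, so S₂/S₁ = (C_{A,2}/C_{A,1})^-0.5.
= (0.253/0.916)^(-0.5) = (0.2762)^(-0.5) = 1.90.
Selectivity toward R rises as C_A falls — low-concentration operation is favoured.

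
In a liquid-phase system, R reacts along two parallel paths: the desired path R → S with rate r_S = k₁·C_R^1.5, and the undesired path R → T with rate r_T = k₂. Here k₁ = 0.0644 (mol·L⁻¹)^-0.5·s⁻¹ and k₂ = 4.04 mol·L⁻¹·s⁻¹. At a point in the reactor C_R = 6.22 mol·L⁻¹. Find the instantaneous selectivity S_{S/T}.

S_{S/T} = r_S/r_T = (k₁·C_R^1.5)/(k₂) = (k₁/k₂)·C_R^1.5.
= (0.0644×6.220^1.5) / (4.04) = 0.9990/4.040 = 0.247.
Since the desired path is higher order in R, keeping C_R high (PFR or concentrated feed) favours S.

0.247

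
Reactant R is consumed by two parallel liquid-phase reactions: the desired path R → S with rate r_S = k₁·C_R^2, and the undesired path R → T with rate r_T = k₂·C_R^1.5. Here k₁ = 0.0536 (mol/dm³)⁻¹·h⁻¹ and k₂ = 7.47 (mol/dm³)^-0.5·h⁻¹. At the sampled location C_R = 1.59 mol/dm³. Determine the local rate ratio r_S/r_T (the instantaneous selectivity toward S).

0.00905

S_{S/T} = r_S/r_T = (k₁·C_R^2)/(k₂·C_R^1.5) = (k₁/k₂)·C_R^0.5.
= (0.0536×1.590^2) / (7.47×1.590^1.5) = 0.1355/14.98 = 0.00905.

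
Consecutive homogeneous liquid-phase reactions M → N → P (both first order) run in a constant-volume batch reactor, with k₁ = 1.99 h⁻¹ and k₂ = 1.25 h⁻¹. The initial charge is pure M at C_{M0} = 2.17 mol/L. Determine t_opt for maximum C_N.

The intermediate peaks when r₁ = r₂, i.e. k₁e^(−k₁t) = k₂e^(−k₂t), giving t_opt = ln(k₂/k₁)/(k₂−k₁).
= ln(1.25/1.99)/(1.25−1.99) = ln(0.6281)/-0.7400 = -0.4650/-0.7400 = 0.628 h.

0.628 h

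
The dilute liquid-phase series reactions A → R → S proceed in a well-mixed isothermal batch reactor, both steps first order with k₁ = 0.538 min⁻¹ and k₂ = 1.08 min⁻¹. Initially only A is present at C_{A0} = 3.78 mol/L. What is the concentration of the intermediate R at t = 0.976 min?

0.912 mol/L

The intermediate concentration in a first-order A→B→C sequence is C_R = k₁C_{A0}(e^(−k₁t) − e^(−k₂t))/(k₂−k₁).
e^(−k₁t) = e^(−0.538×0.976) = e^(−0.5251) = 0.5915; e^(−k₂t) = e^(−1.054) = 0.3485.
C_R = 0.538×3.78/(1.08−0.538) × (0.5915−0.3485) = 3.752×0.2430 = 0.9117 mol/L.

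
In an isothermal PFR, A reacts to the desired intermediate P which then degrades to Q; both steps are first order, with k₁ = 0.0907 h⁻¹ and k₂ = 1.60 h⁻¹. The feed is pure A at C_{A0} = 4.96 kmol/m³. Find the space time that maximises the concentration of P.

Setting dC_P/dτ = 0 gives τ_opt = ln(k₂/k₁)/(k₂−k₁).
= ln(1.60/0.0907)/(1.60−0.0907) = ln(17.64)/1.509 = 2.870/1.509 = 1.90 h.

1.90 h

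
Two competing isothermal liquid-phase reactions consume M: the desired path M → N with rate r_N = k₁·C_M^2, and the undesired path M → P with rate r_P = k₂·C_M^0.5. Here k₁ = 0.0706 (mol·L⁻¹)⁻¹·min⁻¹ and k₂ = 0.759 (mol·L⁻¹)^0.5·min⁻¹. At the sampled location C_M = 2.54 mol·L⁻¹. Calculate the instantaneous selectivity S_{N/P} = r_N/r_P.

0.377

S_{N/P} = r_N/r_P = (k₁·C_M^2)/(k₂·C_M^0.5) = (k₁/k₂)·C_M^1.5.
= (0.0706×2.540^2) / (0.759×2.540^0.5) = 0.4555/1.210 = 0.377.
Since the desired path is higher order in M, keeping C_M high (PFR or concentrated feed) favours N.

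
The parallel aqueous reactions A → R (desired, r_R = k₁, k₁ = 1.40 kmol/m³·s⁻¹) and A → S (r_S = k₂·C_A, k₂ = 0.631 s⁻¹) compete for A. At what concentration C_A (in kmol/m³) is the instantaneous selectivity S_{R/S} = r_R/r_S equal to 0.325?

S_{R/S} = (k₁/k₂)·C_A⁻¹ ⇒ C_A = (S·k₂/k₁)^(-1).
= (0.325×0.631/1.40)^(-1) = (0.1465)^(-1) = 6.83 kmol/m³.

6.83 kmol/m³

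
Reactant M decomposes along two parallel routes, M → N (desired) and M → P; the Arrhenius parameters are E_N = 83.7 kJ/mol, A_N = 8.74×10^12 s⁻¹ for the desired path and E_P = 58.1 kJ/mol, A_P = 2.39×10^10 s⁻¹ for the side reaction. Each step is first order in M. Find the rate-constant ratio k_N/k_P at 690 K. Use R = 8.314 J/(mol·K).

With equal orders, S_{N/P} = k_N/k_P = (A_N/A_P)·exp[(E_P−E_N)/(RT)].
(E_P−E_N)/(RT) = (58.1−83.7)×10³/(8.314×690) = -25600/5737 = -4.463.
k_N/k_P = (8.74×10^12/2.39×10^10)·exp(-4.463) = 365.7 × 0.01153 = 4.22.

4.22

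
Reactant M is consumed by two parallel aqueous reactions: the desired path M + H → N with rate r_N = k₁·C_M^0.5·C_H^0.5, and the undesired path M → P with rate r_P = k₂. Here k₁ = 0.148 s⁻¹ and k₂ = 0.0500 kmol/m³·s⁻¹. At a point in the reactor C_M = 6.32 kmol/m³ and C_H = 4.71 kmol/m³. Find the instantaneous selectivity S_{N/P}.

16.1

S_{N/P} = r_N/r_P = (k₁·C_M^0.5·C_H^0.5)/(k₂) = (k₁/k₂)·C_M^0.5·C_H^0.5.
= (0.148×6.320^0.5×4.710^0.5) / (0.0500) = 0.8075/0.05000 = 16.1.
Since the desired path is higher order in M, keeping C_M high (PFR or concentrated feed) favours N.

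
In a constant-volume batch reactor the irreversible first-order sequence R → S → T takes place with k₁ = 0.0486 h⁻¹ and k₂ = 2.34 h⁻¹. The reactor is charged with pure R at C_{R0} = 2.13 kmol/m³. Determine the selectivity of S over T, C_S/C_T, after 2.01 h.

For first-order series with pure R initially, C_S(t) = k₁C_{R0}/(k₂−k₁)·(e^(−k₁t) − e^(−k₂t)).
e^(−k₁t) = e^(−0.0486×2.01) = e^(−0.09769) = 0.9069; e^(−k₂t) = e^(−4.703) = 0.009064.
C_S = 0.0486×2.13/(2.34−0.0486) × (0.9069−0.009064) = 0.04518×0.8979 = 0.04056 kmol/m³.
C_R = C_{R0}e^(−k₁t) = 1.932 kmol/m³, so C_T = C_{R0}−C_R−C_S = 0.1577 kmol/m³; C_S/C_T = 0.257.

0.257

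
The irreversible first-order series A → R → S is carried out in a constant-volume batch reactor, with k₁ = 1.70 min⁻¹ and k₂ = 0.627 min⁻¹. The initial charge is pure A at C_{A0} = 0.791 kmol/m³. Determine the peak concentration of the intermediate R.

0.442 kmol/m³

Evaluating C_R at t_opt = ln(k₂/k₁)/(k₂−k₁) gives C_{R,max}/C_{A0} = (k₁/k₂)^[k₂/(k₂−k₁)].
= (1.70/0.627)^(0.627/(0.627−1.70)) = (2.711)^(-0.5843) = 0.5583.
C_{R,max} = 0.5583×0.791 = 0.442 kmol/m³.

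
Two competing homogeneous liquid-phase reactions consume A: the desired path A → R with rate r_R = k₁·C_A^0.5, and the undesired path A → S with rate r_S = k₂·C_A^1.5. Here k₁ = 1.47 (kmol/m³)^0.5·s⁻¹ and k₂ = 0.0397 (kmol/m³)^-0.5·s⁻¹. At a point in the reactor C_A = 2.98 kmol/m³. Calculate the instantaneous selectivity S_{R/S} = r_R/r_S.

12.4

S_{R/S} = r_R/r_S = (k₁·C_A^0.5)/(k₂·C_A^1.5) = (k₁/k₂)·C_A⁻¹.
= (1.47×2.980^0.5) / (0.0397×2.980^1.5) = 2.538/0.2042 = 12.4.
The undesired path is higher order in A, so low C_A (CSTR or dilute feed) favours R.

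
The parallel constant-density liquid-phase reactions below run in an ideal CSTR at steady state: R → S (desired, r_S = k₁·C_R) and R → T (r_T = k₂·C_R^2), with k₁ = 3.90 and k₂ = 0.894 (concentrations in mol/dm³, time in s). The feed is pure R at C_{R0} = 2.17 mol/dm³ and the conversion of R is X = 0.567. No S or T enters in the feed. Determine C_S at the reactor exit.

Exit C_R = C_{R0}(1−X) = 2.17×0.433 = 0.9396 mol/dm³.
A CSTR operates uniformly at the exit composition, giving r_S = 3.664 and r_T = 0.7893 (each k·C_R^n at C_R = 0.9396).
Fraction of consumed R going to S: r_S/(r_S+r_T) = 0.8228.
C_S = 0.8228·C_{R0}·X = 0.8228×2.17×0.567 = 1.01 mol/dm³.

1.01 mol/dm³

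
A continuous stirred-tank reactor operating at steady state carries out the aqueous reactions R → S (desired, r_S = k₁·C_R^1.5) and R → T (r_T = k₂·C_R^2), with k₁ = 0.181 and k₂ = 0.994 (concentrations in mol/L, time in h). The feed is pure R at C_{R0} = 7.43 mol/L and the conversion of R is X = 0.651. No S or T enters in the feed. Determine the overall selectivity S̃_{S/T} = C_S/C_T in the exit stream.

0.113

Exit C_R = C_{R0}(1−X) = 7.43×0.349 = 2.593 mol/L.
A CSTR operates uniformly at the exit composition, giving r_S = 0.7558 and r_T = 6.684 (each k·C_R^n at C_R = 2.593).
Overall selectivity = C_S/C_T = r_Sτ/(r_Tτ) = r_S/r_T = 0.113.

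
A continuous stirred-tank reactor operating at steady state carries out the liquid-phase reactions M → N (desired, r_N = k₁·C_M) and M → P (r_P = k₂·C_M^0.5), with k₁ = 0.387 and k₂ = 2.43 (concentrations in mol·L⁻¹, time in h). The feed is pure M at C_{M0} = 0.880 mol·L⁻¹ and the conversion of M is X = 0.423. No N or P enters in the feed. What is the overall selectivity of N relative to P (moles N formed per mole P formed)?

Exit C_M = C_{M0}(1−X) = 0.880×0.577 = 0.5078 mol·L⁻¹.
A CSTR operates uniformly at the exit composition, giving r_N = 0.1965 and r_P = 1.732 (each k·C_M^n at C_M = 0.5078).
Overall selectivity = C_N/C_P = r_Nτ/(r_Pτ) = r_N/r_P = 0.113.

0.113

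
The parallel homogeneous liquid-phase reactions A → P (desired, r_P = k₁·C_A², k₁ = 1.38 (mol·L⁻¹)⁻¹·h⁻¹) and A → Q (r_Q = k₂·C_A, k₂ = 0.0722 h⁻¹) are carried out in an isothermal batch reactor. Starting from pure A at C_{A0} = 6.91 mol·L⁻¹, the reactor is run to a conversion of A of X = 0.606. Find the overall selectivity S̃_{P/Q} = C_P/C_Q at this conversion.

C_A = C_{A0}(1−X) = 2.723 mol·L⁻¹.
Along a PFR/batch, dC_Q/dC_A = −r_Q/(r_P+r_Q) = −k₂/(k₂+k₁·C_A).
Integrating from C_{A0} to C_A: C_Q = (0.0722/1.38)·ln[(0.0722+1.38·6.91)/(0.0722+1.38·2.72)] = 0.05232·ln(9.608/3.829) = 0.04813 mol·L⁻¹.
Then C_P = (C_{A0}−C_A) − C_Q = 4.187 − 0.04813 = 4.139 mol·L⁻¹.
S̃_{P/Q} = C_P/C_Q = 4.139/0.04813 = 86.0.

86.0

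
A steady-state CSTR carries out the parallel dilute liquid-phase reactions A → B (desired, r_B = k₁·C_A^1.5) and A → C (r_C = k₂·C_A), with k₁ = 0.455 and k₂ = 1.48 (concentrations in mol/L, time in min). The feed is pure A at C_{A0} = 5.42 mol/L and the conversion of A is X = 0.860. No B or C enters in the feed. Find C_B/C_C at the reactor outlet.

0.268

Exit C_A = C_{A0}(1−X) = 5.42×0.140 = 0.7588 mol/L.
A CSTR operates uniformly at the exit composition, giving r_B = 0.3007 and r_C = 1.123 (each k·C_A^n at C_A = 0.7588).
Overall selectivity = C_B/C_C = r_Bτ/(r_Cτ) = r_B/r_C = 0.268.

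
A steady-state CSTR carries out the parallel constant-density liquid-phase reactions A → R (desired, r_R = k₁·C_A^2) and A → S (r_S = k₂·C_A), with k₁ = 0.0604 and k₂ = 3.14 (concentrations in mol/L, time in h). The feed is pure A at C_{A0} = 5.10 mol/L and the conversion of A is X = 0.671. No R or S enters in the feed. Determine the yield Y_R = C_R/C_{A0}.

0.0210

Exit C_A = C_{A0}(1−X) = 5.10×0.329 = 1.678 mol/L.
A CSTR operates uniformly at the exit composition, giving r_R = 0.1700 and r_S = 5.269 (each k·C_A^n at C_A = 1.678).
Fraction of consumed A going to R: r_R/(r_R+r_S) = 0.03127.
C_R = 0.03127·C_{A0}·X = 0.03127×5.10×0.671 = 0.107 mol/L; Y_R = C_R/C_{A0} = 0.0210.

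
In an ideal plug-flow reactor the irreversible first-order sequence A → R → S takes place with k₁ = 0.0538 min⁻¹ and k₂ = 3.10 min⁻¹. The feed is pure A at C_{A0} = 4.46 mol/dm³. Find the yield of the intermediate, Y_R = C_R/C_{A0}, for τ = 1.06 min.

The intermediate concentration in a first-order A→B→C sequence is C_R = k₁C_{A0}(e^(−k₁τ) − e^(−k₂τ))/(k₂−k₁).
e^(−k₁τ) = e^(−0.0538×1.06) = e^(−0.05703) = 0.9446; e^(−k₂τ) = e^(−3.286) = 0.03740.
C_R = 0.0538×4.46/(3.10−0.0538) × (0.9446−0.03740) = 0.07877×0.9072 = 0.07146 mol/dm³.
Y_R = C_R/C_{A0} = 0.07146/4.46 = 0.0160.

0.0160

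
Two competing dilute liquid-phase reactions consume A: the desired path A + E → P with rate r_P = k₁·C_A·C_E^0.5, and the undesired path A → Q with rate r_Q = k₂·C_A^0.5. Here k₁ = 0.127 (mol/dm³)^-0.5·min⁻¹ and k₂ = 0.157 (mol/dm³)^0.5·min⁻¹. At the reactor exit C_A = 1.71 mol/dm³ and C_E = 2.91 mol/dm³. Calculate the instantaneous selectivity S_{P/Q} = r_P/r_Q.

1.80

S_{P/Q} = r_P/r_Q = (k₁·C_A·C_E^0.5)/(k₂·C_A^0.5) = (k₁/k₂)·C_A^0.5·C_E^0.5.
= (0.127×1.710×2.910^0.5) / (0.157×1.710^0.5) = 0.3705/0.2053 = 1.80.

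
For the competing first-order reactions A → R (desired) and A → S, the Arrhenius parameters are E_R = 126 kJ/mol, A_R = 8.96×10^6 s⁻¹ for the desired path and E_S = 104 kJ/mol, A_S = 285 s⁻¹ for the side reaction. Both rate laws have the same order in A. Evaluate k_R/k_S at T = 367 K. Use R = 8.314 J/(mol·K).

23.2

Since both paths have the same order in A, the concentration cancels and S_{R/S} = k_R/k_S = (A_R/A_S)·exp[(E_S−E_R)/(RT)].
(E_S−E_R)/(RT) = (104−126)×10³/(8.314×367) = -22000/3051 = -7.210.
k_R/k_S = (8.96×10^6/285)·exp(-7.210) = 31439 × 7.390×10^-4 = 23.2.
Since E_R > E_S, raising the temperature improves selectivity toward R.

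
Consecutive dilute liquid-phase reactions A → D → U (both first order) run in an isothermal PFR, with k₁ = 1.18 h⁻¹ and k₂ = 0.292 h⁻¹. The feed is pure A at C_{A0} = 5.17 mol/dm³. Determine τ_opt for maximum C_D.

1.57 h

Setting dC_D/dτ = 0 gives τ_opt = ln(k₂/k₁)/(k₂−k₁).
= ln(0.292/1.18)/(0.292−1.18) = ln(0.2475)/-0.8880 = -1.397/-0.8880 = 1.57 h.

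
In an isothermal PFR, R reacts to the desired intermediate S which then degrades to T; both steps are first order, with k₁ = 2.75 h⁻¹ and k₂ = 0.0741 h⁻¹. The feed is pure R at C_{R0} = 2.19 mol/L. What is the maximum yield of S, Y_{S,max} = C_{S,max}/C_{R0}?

For a first-order series the maximum intermediate yield is C_{S,max}/C_{R0} = (k₁/k₂)^[k₂/(k₂−k₁)].
= (2.75/0.0741)^(0.0741/(0.0741−2.75)) = (37.11)^(-0.02769) = 0.9048.

0.905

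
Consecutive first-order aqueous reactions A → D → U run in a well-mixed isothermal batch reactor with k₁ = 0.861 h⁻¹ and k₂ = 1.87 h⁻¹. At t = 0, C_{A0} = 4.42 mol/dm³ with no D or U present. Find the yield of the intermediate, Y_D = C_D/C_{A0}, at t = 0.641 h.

For first-order series with pure A initially, C_D(t) = k₁C_{A0}/(k₂−k₁)·(e^(−k₁t) − e^(−k₂t)).
e^(−k₁t) = e^(−0.861×0.641) = e^(−0.5519) = 0.5759; e^(−k₂t) = e^(−1.199) = 0.3016.
C_D = 0.861×4.42/(1.87−0.861) × (0.5759−0.3016) = 3.772×0.2743 = 1.034 mol/dm³.
Y_D = C_D/C_{A0} = 1.034/4.42 = 0.234.

0.234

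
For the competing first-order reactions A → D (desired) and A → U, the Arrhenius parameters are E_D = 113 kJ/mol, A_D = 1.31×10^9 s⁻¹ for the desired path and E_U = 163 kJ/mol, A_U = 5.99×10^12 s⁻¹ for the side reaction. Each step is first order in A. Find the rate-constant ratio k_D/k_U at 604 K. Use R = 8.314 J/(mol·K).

k_D/k_U = (A_D/A_U)·exp[−(E_D−E_U)/(RT)] = (A_D/A_U)·exp[(E_U−E_D)/(RT)].
(E_U−E_D)/(RT) = (163−113)×10³/(8.314×604) = 50000/5022 = 9.957.
k_D/k_U = (1.31×10^9/5.99×10^12)·exp(9.957) = 2.187×10^-4 × 21097 = 4.61.
Since E_D < E_U, lowering the temperature improves selectivity toward D.

4.61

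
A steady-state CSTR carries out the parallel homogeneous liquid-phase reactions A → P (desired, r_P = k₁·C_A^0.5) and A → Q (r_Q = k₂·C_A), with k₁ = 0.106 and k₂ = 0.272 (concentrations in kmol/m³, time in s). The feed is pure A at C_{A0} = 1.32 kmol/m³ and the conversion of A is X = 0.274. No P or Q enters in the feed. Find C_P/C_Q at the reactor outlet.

0.398

Exit C_A = C_{A0}(1−X) = 1.32×0.726 = 0.9583 kmol/m³.
Rates in a CSTR are evaluated at the outlet concentration: r_P = 0.106×0.9583^0.5 = 0.1038, r_Q = 0.272×0.9583 = 0.2607.
Overall selectivity = C_P/C_Q = r_Pτ/(r_Qτ) = r_P/r_Q = 0.398.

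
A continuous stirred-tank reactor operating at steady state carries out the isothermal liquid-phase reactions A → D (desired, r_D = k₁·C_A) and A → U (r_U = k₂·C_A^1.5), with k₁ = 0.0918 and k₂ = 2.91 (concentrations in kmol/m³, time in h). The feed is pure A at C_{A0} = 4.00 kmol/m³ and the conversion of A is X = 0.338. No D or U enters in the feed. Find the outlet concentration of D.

Exit C_A = C_{A0}(1−X) = 4.00×0.662 = 2.648 kmol/m³.
In a CSTR the entire volume is at exit conditions, so r_D = 0.0918×2.648 = 0.2431 and r_U = 2.91×2.648^1.5 = 12.54.
Fraction of consumed A going to D: r_D/(r_D+r_U) = 0.01902.
C_D = 0.01902·C_{A0}·X = 0.01902×4.00×0.338 = 0.0257 kmol/m³.

0.0257 kmol/m³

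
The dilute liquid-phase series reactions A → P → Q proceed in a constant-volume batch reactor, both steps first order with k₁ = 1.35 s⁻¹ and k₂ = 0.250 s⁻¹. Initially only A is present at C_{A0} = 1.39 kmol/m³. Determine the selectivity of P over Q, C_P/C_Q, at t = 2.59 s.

1.66

Solving the coupled first-order balances gives C_P(t) = [k₁/(k₂−k₁)]·C_{A0}·(e^(−k₁t) − e^(−k₂t)).
e^(−k₁t) = e^(−1.35×2.59) = e^(−3.497) = 0.03030; e^(−k₂t) = e^(−0.6475) = 0.5234.
C_P = 1.35×1.39/(0.250−1.35) × (0.03030−0.5234) = (-1.706)×(-0.4930) = 0.8411 kmol/m³.
C_A = C_{A0}e^(−k₁t) = 0.04212 kmol/m³, so C_Q = C_{A0}−C_A−C_P = 0.5068 kmol/m³; C_P/C_Q = 1.66.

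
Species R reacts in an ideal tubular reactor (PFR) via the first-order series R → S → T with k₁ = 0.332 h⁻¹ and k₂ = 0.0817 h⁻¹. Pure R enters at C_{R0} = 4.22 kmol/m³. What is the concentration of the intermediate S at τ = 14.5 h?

The intermediate concentration in a first-order A→B→C sequence is C_S = k₁C_{R0}(e^(−k₁τ) − e^(−k₂τ))/(k₂−k₁).
e^(−k₁τ) = e^(−0.332×14.5) = e^(−4.814) = 0.008115; e^(−k₂τ) = e^(−1.185) = 0.3059.
C_S = 0.332×4.22/(0.0817−0.332) × (0.008115−0.3059) = (-5.597)×(-0.2977) = 1.667 kmol/m³.

1.67 kmol/m³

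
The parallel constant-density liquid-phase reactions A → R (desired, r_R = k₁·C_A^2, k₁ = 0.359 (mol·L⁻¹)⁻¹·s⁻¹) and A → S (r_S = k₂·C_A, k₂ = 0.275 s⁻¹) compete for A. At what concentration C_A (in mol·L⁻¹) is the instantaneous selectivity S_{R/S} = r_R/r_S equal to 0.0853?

S_{R/S} = (k₁/k₂)·C_A ⇒ C_A = S·k₂/k₁.
= 0.0853×0.275/0.359 = 0.0653 mol·L⁻¹.

0.0653 mol·L⁻¹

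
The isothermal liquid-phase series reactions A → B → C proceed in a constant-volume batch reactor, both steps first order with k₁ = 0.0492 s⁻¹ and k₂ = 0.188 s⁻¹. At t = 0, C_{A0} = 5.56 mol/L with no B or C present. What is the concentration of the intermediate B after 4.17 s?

The intermediate concentration in a first-order A→B→C sequence is C_B = k₁C_{A0}(e^(−k₁t) − e^(−k₂t))/(k₂−k₁).
e^(−k₁t) = e^(−0.0492×4.17) = e^(−0.2052) = 0.8145; e^(−k₂t) = e^(−0.7840) = 0.4566.
C_B = 0.0492×5.56/(0.188−0.0492) × (0.8145−0.4566) = 1.971×0.3579 = 0.7054 mol/L.

0.705 mol/L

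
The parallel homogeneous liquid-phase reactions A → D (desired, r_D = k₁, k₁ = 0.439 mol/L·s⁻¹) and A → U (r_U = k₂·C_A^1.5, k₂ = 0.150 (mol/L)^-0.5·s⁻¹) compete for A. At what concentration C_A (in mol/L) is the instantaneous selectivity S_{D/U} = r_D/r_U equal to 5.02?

S_{D/U} = (k₁/k₂)·C_A^-1.5 ⇒ C_A = (S·k₂/k₁)^(1/(-1.5)).
= (5.02×0.150/0.439)^(-0.6667) = (1.715)^(-0.6667) = 0.698 mol/L.

0.698 mol/L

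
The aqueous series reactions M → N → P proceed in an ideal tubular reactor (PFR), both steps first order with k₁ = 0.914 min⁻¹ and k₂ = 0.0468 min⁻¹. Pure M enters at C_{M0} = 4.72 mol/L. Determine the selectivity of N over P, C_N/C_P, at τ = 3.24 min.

The intermediate concentration in a first-order A→B→C sequence is C_N = k₁C_{M0}(e^(−k₁τ) − e^(−k₂τ))/(k₂−k₁).
e^(−k₁τ) = e^(−0.914×3.24) = e^(−2.961) = 0.05175; e^(−k₂τ) = e^(−0.1516) = 0.8593.
C_N = 0.914×4.72/(0.0468−0.914) × (0.05175−0.8593) = (-4.975)×(-0.8076) = 4.017 mol/L.
C_M = C_{M0}e^(−k₁τ) = 0.2443 mol/L, so C_P = C_{M0}−C_M−C_N = 0.4584 mol/L; C_N/C_P = 8.76.

8.76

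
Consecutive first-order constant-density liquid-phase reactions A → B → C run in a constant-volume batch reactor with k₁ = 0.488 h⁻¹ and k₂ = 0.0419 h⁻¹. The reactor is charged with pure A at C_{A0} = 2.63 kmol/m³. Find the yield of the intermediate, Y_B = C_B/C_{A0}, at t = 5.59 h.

For first-order series with pure A initially, C_B(t) = k₁C_{A0}/(k₂−k₁)·(e^(−k₁t) − e^(−k₂t)).
e^(−k₁t) = e^(−0.488×5.59) = e^(−2.728) = 0.06536; e^(−k₂t) = e^(−0.2342) = 0.7912.
C_B = 0.488×2.63/(0.0419−0.488) × (0.06536−0.7912) = (-2.877)×(-0.7258) = 2.088 kmol/m³.
Y_B = C_B/C_{A0} = 2.088/2.63 = 0.794.

0.794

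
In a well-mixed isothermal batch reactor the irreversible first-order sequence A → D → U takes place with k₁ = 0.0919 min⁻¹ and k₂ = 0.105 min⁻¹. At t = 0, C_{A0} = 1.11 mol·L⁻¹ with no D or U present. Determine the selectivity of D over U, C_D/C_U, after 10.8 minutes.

For first-order series with pure A initially, C_D(t) = k₁C_{A0}/(k₂−k₁)·(e^(−k₁t) − e^(−k₂t)).
e^(−k₁t) = e^(−0.0919×10.8) = e^(−0.9925) = 0.3706; e^(−k₂t) = e^(−1.134) = 0.3217.
C_D = 0.0919×1.11/(0.105−0.0919) × (0.3706−0.3217) = 7.787×0.04890 = 0.3808 mol·L⁻¹.
C_A = C_{A0}e^(−k₁t) = 0.4114 mol·L⁻¹, so C_U = C_{A0}−C_A−C_D = 0.3178 mol·L⁻¹; C_D/C_U = 1.20.

1.20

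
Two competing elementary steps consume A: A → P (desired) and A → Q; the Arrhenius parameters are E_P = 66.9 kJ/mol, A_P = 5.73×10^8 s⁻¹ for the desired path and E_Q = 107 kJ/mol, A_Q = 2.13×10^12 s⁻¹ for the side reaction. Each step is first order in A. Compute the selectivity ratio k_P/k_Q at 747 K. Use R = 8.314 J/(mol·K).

0.171

Since both paths have the same order in A, the concentration cancels and S_{P/Q} = k_P/k_Q = (A_P/A_Q)·exp[(E_Q−E_P)/(RT)].
(E_Q−E_P)/(RT) = (107−66.9)×10³/(8.314×747) = 40100/6211 = 6.457.
k_P/k_Q = (5.73×10^8/2.13×10^12)·exp(6.457) = 2.690×10^-4 × 637.0 = 0.171.
Since E_P < E_Q, lowering the temperature improves selectivity toward P.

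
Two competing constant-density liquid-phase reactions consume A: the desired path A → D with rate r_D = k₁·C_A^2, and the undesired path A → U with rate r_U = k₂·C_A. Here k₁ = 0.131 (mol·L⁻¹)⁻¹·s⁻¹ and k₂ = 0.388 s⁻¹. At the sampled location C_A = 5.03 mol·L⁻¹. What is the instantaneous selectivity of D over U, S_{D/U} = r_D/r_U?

S_{D/U} = r_D/r_U = (k₁·C_A^2)/(k₂·C_A) = (k₁/k₂)·C_A.
= (0.131×5.030^2) / (0.388×5.030) = 3.314/1.952 = 1.70.
Since the desired path is higher order in A, keeping C_A high (PFR or concentrated feed) favours D.

1.70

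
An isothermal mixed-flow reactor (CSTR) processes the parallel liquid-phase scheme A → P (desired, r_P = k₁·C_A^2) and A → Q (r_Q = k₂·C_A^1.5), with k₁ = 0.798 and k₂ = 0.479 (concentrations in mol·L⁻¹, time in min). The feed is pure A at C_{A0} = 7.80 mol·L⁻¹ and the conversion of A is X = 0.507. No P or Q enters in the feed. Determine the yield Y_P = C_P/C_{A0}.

0.388

Exit C_A = C_{A0}(1−X) = 7.80×0.493 = 3.845 mol·L⁻¹.
Rates in a CSTR are evaluated at the outlet concentration: r_P = 0.798×3.845^2 = 11.80, r_Q = 0.479×3.845^1.5 = 3.612.
Fraction of consumed A going to P: r_P/(r_P+r_Q) = 0.7656.
C_P = 0.7656·C_{A0}·X = 0.7656×7.80×0.507 = 3.03 mol·L⁻¹; Y_P = C_P/C_{A0} = 0.388.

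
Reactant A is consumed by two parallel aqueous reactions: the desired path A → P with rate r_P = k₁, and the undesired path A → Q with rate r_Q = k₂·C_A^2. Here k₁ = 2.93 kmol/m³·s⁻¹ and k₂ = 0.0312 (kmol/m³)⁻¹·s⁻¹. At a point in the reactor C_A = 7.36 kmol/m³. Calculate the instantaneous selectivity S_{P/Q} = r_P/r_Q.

1.73

S_{P/Q} = r_P/r_Q = (k₁)/(k₂·C_A^2) = (k₁/k₂)·C_A^-2.
= (2.93) / (0.0312×7.360^2) = 2.930/1.690 = 1.73.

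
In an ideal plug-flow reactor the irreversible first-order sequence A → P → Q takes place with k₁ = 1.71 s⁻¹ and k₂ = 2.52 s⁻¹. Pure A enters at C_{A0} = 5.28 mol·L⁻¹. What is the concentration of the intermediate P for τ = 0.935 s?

Solving the coupled first-order balances gives C_P(τ) = [k₁/(k₂−k₁)]·C_{A0}·(e^(−k₁τ) − e^(−k₂τ)).
e^(−k₁τ) = e^(−1.71×0.935) = e^(−1.599) = 0.2021; e^(−k₂τ) = e^(−2.356) = 0.09478.
C_P = 1.71×5.28/(2.52−1.71) × (0.2021−0.09478) = 11.15×0.1073 = 1.197 mol·L⁻¹.

1.20 mol·L⁻¹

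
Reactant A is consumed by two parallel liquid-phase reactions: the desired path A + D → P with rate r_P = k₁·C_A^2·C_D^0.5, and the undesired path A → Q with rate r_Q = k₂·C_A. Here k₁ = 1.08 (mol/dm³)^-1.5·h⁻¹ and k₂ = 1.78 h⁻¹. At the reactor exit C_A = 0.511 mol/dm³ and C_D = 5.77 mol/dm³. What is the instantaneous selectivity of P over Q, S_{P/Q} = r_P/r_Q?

S_{P/Q} = r_P/r_Q = (k₁·C_A^2·C_D^0.5)/(k₂·C_A) = (k₁/k₂)·C_A·C_D^0.5.
= (1.08×0.5110^2×5.770^0.5) / (1.78×0.5110) = 0.6774/0.9096 = 0.745.
Since the desired path is higher order in A, keeping C_A high (PFR or concentrated feed) favours P.

0.745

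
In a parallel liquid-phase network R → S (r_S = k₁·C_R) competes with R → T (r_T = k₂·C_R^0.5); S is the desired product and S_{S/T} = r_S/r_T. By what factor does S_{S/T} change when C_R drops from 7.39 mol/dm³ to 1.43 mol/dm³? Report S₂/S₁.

0.440

S_{S/T} = (k₁/k₂)·C_R^0.5, so S₂/S₁ = (C_{R,2}/C_{R,1})^0.5.
= (1.43/7.39)^0.5 = (0.1935)^0.5 = 0.440.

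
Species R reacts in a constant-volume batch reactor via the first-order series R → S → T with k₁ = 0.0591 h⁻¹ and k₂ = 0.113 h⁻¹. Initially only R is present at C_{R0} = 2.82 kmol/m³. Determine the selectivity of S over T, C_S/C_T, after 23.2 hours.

0.363

For first-order series with pure R initially, C_S(t) = k₁C_{R0}/(k₂−k₁)·(e^(−k₁t) − e^(−k₂t)).
e^(−k₁t) = e^(−0.0591×23.2) = e^(−1.371) = 0.2538; e^(−k₂t) = e^(−2.622) = 0.07269.
C_S = 0.0591×2.82/(0.113−0.0591) × (0.2538−0.07269) = 3.092×0.1811 = 0.5601 kmol/m³.
C_R = C_{R0}e^(−k₁t) = 0.7158 kmol/m³, so C_T = C_{R0}−C_R−C_S = 1.544 kmol/m³; C_S/C_T = 0.363.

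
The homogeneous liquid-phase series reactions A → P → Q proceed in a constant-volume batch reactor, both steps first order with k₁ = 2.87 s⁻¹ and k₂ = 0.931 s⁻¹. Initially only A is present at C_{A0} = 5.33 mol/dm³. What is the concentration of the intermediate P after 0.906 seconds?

2.81 mol/dm³

Solving the coupled first-order balances gives C_P(t) = [k₁/(k₂−k₁)]·C_{A0}·(e^(−k₁t) − e^(−k₂t)).
e^(−k₁t) = e^(−2.87×0.906) = e^(−2.600) = 0.07426; e^(−k₂t) = e^(−0.8435) = 0.4302.
C_P = 2.87×5.33/(0.931−2.87) × (0.07426−0.4302) = (-7.889)×(-0.3560) = 2.808 mol/dm³.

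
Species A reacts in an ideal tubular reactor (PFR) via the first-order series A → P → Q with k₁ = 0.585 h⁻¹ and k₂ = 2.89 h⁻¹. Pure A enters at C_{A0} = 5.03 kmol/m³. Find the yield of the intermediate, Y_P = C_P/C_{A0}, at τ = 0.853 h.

0.133

Solving the coupled first-order balances gives C_P(τ) = [k₁/(k₂−k₁)]·C_{A0}·(e^(−k₁τ) − e^(−k₂τ)).
e^(−k₁τ) = e^(−0.585×0.853) = e^(−0.4990) = 0.6071; e^(−k₂τ) = e^(−2.465) = 0.08499.
C_P = 0.585×5.03/(2.89−0.585) × (0.6071−0.08499) = 1.277×0.5221 = 0.6666 kmol/m³.
Y_P = C_P/C_{A0} = 0.6666/5.03 = 0.133.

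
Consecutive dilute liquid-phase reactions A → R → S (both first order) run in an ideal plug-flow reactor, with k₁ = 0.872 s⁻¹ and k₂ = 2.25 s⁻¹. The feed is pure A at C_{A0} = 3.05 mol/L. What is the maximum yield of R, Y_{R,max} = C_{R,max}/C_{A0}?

0.213

At the optimum, C_{R,max}/C_{A0} = (k₁/k₂)^[k₂/(k₂−k₁)].
= (0.872/2.25)^(2.25/(2.25−0.872)) = (0.3876)^(1.633) = 0.2127.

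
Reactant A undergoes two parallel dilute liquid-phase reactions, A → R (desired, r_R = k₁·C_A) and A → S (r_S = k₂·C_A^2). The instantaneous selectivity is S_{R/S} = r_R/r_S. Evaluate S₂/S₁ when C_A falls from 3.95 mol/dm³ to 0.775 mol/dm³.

5.10

S_{R/S} = (k₁/k₂)·C_A⁻¹, so S₂/S₁ = (C_{A,2}/C_{A,1})⁻¹.
= 3.95/0.775 = 5.10.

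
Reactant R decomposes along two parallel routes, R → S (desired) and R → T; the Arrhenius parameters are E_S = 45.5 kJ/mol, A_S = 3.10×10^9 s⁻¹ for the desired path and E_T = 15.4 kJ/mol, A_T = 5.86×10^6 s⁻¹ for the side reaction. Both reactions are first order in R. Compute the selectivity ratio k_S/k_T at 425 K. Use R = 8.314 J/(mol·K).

0.106

With equal orders, S_{S/T} = k_S/k_T = (A_S/A_T)·exp[(E_T−E_S)/(RT)].
(E_T−E_S)/(RT) = (15.4−45.5)×10³/(8.314×425) = -30100/3533 = -8.519.
k_S/k_T = (3.10×10^9/5.86×10^6)·exp(-8.519) = 529.0 × 1.997×10^-4 = 0.106.
Since E_S > E_T, raising the temperature improves selectivity toward S.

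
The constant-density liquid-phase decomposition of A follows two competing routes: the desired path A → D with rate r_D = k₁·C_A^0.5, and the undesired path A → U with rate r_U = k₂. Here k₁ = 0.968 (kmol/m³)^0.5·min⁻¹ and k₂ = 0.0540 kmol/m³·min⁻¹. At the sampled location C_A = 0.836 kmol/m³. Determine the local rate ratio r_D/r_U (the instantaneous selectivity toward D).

S_{D/U} = r_D/r_U = (k₁·C_A^0.5)/(k₂) = (k₁/k₂)·C_A^0.5.
= (0.968×0.8360^0.5) / (0.0540) = 0.8851/0.05400 = 16.4.
Since the desired path is higher order in A, keeping C_A high (PFR or concentrated feed) favours D.

16.4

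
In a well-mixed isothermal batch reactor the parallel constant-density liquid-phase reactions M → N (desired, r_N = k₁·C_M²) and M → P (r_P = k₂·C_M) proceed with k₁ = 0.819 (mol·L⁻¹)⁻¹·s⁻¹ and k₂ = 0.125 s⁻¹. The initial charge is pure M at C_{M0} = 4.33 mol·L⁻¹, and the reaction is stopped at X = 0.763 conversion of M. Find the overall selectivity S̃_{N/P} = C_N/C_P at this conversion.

15.2

C_M = C_{M0}(1−X) = 1.026 mol·L⁻¹.
Along a PFR/batch, dC_P/dC_M = −r_P/(r_N+r_P) = −k₂/(k₂+k₁·C_M).
Integrating from C_{M0} to C_M: C_P = (0.125/0.819)·ln[(0.125+0.819·4.33)/(0.125+0.819·1.03)] = 0.1526·ln(3.671/0.9655) = 0.2039 mol·L⁻¹.
Then C_N = (C_{M0}−C_M) − C_P = 3.304 − 0.2039 = 3.100 mol·L⁻¹.
S̃_{N/P} = C_N/C_P = 3.100/0.2039 = 15.2.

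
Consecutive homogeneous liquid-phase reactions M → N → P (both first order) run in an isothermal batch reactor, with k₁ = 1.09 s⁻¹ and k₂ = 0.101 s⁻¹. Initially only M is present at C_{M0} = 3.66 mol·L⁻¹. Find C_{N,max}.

2.87 mol·L⁻¹

For a first-order series the maximum intermediate yield is C_{N,max}/C_{M0} = (k₁/k₂)^[k₂/(k₂−k₁)].
= (1.09/0.101)^(0.101/(0.101−1.09)) = (10.79)^(-0.1021) = 0.7843.
C_{N,max} = 0.7843×3.66 = 2.87 mol·L⁻¹.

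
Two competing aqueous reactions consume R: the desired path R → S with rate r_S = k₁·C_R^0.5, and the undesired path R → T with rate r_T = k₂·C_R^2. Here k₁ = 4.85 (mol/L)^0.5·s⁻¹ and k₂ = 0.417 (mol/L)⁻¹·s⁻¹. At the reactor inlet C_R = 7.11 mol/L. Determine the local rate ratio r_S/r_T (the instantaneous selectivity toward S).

0.613

S_{S/T} = r_S/r_T = (k₁·C_R^0.5)/(k₂·C_R^2) = (k₁/k₂)·C_R^-1.5.
= (4.85×7.110^0.5) / (0.417×7.110^2) = 12.93/21.08 = 0.613.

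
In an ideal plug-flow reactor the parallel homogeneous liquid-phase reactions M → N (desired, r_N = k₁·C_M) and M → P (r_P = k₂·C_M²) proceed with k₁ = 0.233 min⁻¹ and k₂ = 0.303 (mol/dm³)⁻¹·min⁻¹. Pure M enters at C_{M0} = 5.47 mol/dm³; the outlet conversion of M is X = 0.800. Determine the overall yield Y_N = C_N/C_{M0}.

0.170

C_M = C_{M0}(1−X) = 1.094 mol/dm³.
Along a PFR/batch, dC_N/dC_M = −r_N/(r_N+r_P) = −k₁/(k₁+k₂·C_M).
Integrating from C_{M0} to C_M: C_N = (0.233/0.303)·ln[(0.233+0.303·5.47)/(0.233+0.303·1.09)] = 0.7690·ln(1.890/0.5645) = 0.9294 mol/dm³.
Y_N = C_N/C_{M0} = 0.9294/5.47 = 0.170.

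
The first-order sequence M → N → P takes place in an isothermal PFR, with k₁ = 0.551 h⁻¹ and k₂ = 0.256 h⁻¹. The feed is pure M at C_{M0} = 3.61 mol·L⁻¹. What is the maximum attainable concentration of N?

1.86 mol·L⁻¹

For a first-order series the maximum intermediate yield is C_{N,max}/C_{M0} = (k₁/k₂)^[k₂/(k₂−k₁)].
= (0.551/0.256)^(0.256/(0.256−0.551)) = (2.152)^(-0.8678) = 0.5142.
C_{N,max} = 0.5142×3.61 = 1.86 mol·L⁻¹.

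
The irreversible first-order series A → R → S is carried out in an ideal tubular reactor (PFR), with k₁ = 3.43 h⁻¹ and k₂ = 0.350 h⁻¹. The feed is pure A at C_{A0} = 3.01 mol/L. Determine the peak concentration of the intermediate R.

2.32 mol/L

Evaluating C_R at τ_opt = ln(k₂/k₁)/(k₂−k₁) gives C_{R,max}/C_{A0} = (k₁/k₂)^[k₂/(k₂−k₁)].
= (3.43/0.350)^(0.350/(0.350−3.43)) = (9.800)^(-0.1136) = 0.7715.
C_{R,max} = 0.7715×3.01 = 2.32 mol/L.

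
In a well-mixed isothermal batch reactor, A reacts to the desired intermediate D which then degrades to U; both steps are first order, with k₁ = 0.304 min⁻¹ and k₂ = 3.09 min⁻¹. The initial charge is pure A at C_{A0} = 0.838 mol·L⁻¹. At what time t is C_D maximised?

The intermediate peaks when r₁ = r₂, i.e. k₁e^(−k₁t) = k₂e^(−k₂t), giving t_opt = ln(k₂/k₁)/(k₂−k₁).
= ln(3.09/0.304)/(3.09−0.304) = ln(10.16)/2.786 = 2.319/2.786 = 0.832 min.

0.832 min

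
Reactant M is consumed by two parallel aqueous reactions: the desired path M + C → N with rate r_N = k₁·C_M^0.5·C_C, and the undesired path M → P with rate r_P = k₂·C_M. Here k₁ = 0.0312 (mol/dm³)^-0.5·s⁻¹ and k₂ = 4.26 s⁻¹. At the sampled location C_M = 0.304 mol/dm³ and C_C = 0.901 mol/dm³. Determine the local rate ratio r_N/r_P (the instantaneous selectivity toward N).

S_{N/P} = r_N/r_P = (k₁·C_M^0.5·C_C)/(k₂·C_M) = (k₁/k₂)·C_M^-0.5·C_C.
= (0.0312×0.3040^0.5×0.9010) / (4.26×0.3040) = 0.01550/1.295 = 0.0120.

0.0120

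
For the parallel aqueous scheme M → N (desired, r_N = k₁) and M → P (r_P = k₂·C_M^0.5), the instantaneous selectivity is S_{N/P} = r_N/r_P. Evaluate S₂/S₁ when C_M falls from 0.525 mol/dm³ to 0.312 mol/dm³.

S_{N/P} = (k₁/k₂)·C_M^-0.5, so S₂/S₁ = (C_{M,2}/C_{M,1})^-0.5.
= (0.312/0.525)^(-0.5) = (0.5943)^(-0.5) = 1.30.

1.30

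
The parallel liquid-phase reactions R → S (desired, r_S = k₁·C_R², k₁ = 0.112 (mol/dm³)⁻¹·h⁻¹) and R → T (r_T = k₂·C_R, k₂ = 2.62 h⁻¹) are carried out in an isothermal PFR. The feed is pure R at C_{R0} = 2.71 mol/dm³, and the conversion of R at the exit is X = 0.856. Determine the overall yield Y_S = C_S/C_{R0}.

0.0526

C_R = C_{R0}(1−X) = 0.3902 mol/dm³.
Along a PFR/batch, dC_T/dC_R = −r_T/(r_S+r_T) = −k₂/(k₂+k₁·C_R).
Integrating from C_{R0} to C_R: C_T = (2.62/0.112)·ln[(2.62+0.112·2.71)/(2.62+0.112·0.390)] = 23.39·ln(2.924/2.664) = 2.177 mol/dm³.
Then C_S = (C_{R0}−C_R) − C_T = 2.320 − 2.177 = 0.1426 mol/dm³.
Y_S = C_S/C_{R0} = 0.1426/2.71 = 0.0526.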